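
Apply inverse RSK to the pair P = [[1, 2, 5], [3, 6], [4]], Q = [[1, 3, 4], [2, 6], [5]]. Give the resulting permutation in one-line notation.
4 1 3 6 2 5

Reverse the RSK construction: for i from n down to 1, find the cell of Q containing i, remove the entry at that cell from P, and reverse-bump it up through P; the value ejected from row 1 is w(i).

Step i=6: Q has 6 at row 2, column 2; remove 6 from row 2 of P and reverse-bump: 6 enters row 1 and ejects 5. So w(6) = 5. P is now [[1, 2, 6], [3], [4]].
Step i=5: Q has 5 at row 3, column 1; remove 4 from row 3 of P and reverse-bump: 4 enters row 2 and ejects 3; 3 enters row 1 and ejects 2. So w(5) = 2. P is now [[1, 3, 6], [4]].
Step i=4: Q has 4 at row 1, column 3; remove that cell from P, ejecting 6. So w(4) = 6. P is now [[1, 3], [4]].
Step i=3: Q has 3 at row 1, column 2; remove that cell from P, ejecting 3. So w(3) = 3. P is now [[1], [4]].
Step i=2: Q has 2 at row 2, column 1; remove 4 from row 2 of P and reverse-bump: 4 enters row 1 and ejects 1. So w(2) = 1. P is now [[4]].
Step i=1: Q has 1 at row 1, column 1; remove that cell from P, ejecting 4. So w(1) = 4. P is now [].

So w = 4 1 3 6 2 5.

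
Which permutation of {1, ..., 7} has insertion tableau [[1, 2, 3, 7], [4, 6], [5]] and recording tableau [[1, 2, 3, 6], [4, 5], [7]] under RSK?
Reverse the RSK construction: for i from n down to 1, find the cell of Q containing i, remove the entry at that cell from P, and reverse-bump it up through P; the value ejected from row 1 is w(i).

Step i=7: Q has 7 at row 3, column 1; remove 5 from row 3 of P and reverse-bump: 5 enters row 2 and ejects 4; 4 enters row 1 and ejects 3. So w(7) = 3. P is now [[1, 2, 4, 7], [5, 6]].
Step i=6: Q has 6 at row 1, column 4; remove that cell from P, ejecting 7. So w(6) = 7. P is now [[1, 2, 4], [5, 6]].
Step i=5: Q has 5 at row 2, column 2; remove 6 from row 2 of P and reverse-bump: 6 enters row 1 and ejects 4. So w(5) = 4. P is now [[1, 2, 6], [5]].
Step i=4: Q has 4 at row 2, column 1; remove 5 from row 2 of P and reverse-bump: 5 enters row 1 and ejects 2. So w(4) = 2. P is now [[1, 5, 6]].
Step i=3: Q has 3 at row 1, column 3; remove that cell from P, ejecting 6. So w(3) = 6. P is now [[1, 5]].
Step i=2: Q has 2 at row 1, column 2; remove that cell from P, ejecting 5. So w(2) = 5. P is now [[1]].
Step i=1: Q has 1 at row 1, column 1; remove that cell from P, ejecting 1. So w(1) = 1. P is now [].

So w = 1 5 6 2 4 7 3.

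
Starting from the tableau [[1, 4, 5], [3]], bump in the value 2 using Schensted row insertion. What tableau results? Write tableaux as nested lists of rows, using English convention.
In row 1, 2 replaces 4 (the leftmost entry greater than 2); 4 is bumped to row 2. 4 is appended to row 2. The new tableau is [[1, 2, 5], [3, 4]].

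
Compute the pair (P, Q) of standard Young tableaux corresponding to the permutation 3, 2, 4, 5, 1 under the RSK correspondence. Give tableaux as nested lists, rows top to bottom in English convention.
P = [[1, 4, 5], [2], [3]], Q = [[1, 3, 4], [2], [5]]

Insert each entry of the permutation into P by Schensted row insertion, recording in Q the position of each new cell.

Insert 3: appended to row 1. P = [[3]].
Insert 2: 2 bumps 3 from row 1; 3 starts row 2. P = [[2], [3]].
Insert 4: appended to row 1. P = [[2, 4], [3]].
Insert 5: appended to row 1. P = [[2, 4, 5], [3]].
Insert 1: 1 bumps 2 from row 1; 2 bumps 3 from row 2; 3 starts row 3. P = [[1, 4, 5], [2], [3]].

So P = [[1, 4, 5], [2], [3]], Q = [[1, 3, 4], [2], [5]].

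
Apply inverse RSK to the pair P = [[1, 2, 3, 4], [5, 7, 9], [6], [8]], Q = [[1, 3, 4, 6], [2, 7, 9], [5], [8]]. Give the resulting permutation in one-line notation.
Reverse RSK: for i = n, n-1, ..., 1, locate i in Q, remove the corresponding corner cell from P, and reverse-bump its entry up through P; the value ejected from row 1 is w(i).

So w = 8 1 6 7 2 9 5 3 4.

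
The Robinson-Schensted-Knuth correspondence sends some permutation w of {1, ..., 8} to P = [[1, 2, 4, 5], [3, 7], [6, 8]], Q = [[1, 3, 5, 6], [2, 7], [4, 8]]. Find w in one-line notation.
6 1 3 2 4 8 7 5

Reverse the RSK construction: for i from n down to 1, find the cell of Q containing i, remove the entry at that cell from P, and reverse-bump it up through P; the value ejected from row 1 is w(i).

Step i=8: Q has 8 at row 3, column 2; remove 8 from row 3 of P and reverse-bump: 8 enters row 2 and ejects 7; 7 enters row 1 and ejects 5. So w(8) = 5. P is now [[1, 2, 4, 7], [3, 8], [6]].
Step i=7: Q has 7 at row 2, column 2; remove 8 from row 2 of P and reverse-bump: 8 enters row 1 and ejects 7. So w(7) = 7. P is now [[1, 2, 4, 8], [3], [6]].
Step i=6: Q has 6 at row 1, column 4; remove that cell from P, ejecting 8. So w(6) = 8. P is now [[1, 2, 4], [3], [6]].
Step i=5: Q has 5 at row 1, column 3; remove that cell from P, ejecting 4. So w(5) = 4. P is now [[1, 2], [3], [6]].
Step i=4: Q has 4 at row 3, column 1; remove 6 from row 3 of P and reverse-bump: 6 enters row 2 and ejects 3; 3 enters row 1 and ejects 2. So w(4) = 2. P is now [[1, 3], [6]].
Step i=3: Q has 3 at row 1, column 2; remove that cell from P, ejecting 3. So w(3) = 3. P is now [[1], [6]].
Step i=2: Q has 2 at row 2, column 1; remove 6 from row 2 of P and reverse-bump: 6 enters row 1 and ejects 1. So w(2) = 1. P is now [[6]].
Step i=1: Q has 1 at row 1, column 1; remove that cell from P, ejecting 6. So w(1) = 6. P is now [].

So w = 6 1 3 2 4 8 7 5.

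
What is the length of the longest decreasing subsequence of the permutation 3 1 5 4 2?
3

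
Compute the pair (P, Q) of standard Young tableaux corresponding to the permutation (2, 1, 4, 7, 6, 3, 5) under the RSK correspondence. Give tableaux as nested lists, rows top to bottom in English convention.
P = [[1, 3, 5], [2, 4, 6], [7]], Q = [[1, 3, 4], [2, 5, 7], [6]]

Insert each entry of the permutation into P by Schensted row insertion, recording in Q the position of each new cell.

Insert 2: appended to row 1. P = [[2]].
Insert 1: 1 bumps 2 from row 1; 2 starts row 2. P = [[1], [2]].
Insert 4: appended to row 1. P = [[1, 4], [2]].
Insert 7: appended to row 1. P = [[1, 4, 7], [2]].
Insert 6: 6 bumps 7 from row 1; 7 appends to row 2. P = [[1, 4, 6], [2, 7]].
Insert 3: 3 bumps 4 from row 1; 4 bumps 7 from row 2; 7 starts row 3. P = [[1, 3, 6], [2, 4], [7]].
Insert 5: 5 bumps 6 from row 1; 6 appends to row 2. P = [[1, 3, 5], [2, 4, 6], [7]].

So P = [[1, 3, 5], [2, 4, 6], [7]], Q = [[1, 3, 4], [2, 5, 7], [6]].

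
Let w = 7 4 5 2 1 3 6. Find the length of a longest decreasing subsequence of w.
4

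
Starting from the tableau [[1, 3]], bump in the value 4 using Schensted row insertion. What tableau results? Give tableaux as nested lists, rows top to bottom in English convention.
4 is larger than every entry of row 1, so it is appended to row 1. The new tableau is [[1, 3, 4]].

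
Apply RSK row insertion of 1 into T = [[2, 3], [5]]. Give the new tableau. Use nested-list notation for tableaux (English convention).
[[1, 3], [2], [5]]

In row 1, 1 replaces 2 (the leftmost entry greater than 1); 2 is bumped to row 2. In row 2, 2 replaces 5 (the leftmost entry greater than 2); 5 is bumped to row 3. 5 starts a new row 3. The new tableau is [[1, 3], [2], [5]].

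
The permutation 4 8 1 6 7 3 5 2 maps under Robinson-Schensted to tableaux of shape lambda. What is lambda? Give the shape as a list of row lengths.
[3, 3, 1, 1]

Row-insert each entry into an empty tableau.

After inserting 4: P = [[4]].
After inserting 8: P = [[4, 8]].
After inserting 1: P = [[1, 8], [4]].
After inserting 6: P = [[1, 6], [4, 8]].
After inserting 7: P = [[1, 6, 7], [4, 8]].
After inserting 3: P = [[1, 3, 7], [4, 6], [8]].
After inserting 5: P = [[1, 3, 5], [4, 6, 7], [8]].
After inserting 2: P = [[1, 2, 5], [3, 6, 7], [4], [8]].

The final insertion tableau P = [[1, 2, 5], [3, 6, 7], [4], [8]] has shape [3, 3, 1, 1].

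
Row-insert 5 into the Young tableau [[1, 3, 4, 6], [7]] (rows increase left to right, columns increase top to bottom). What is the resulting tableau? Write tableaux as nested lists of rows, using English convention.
In row 1, 5 replaces 6 (the leftmost entry greater than 5); 6 is bumped to row 2. In row 2, 6 replaces 7 (the leftmost entry greater than 6); 7 is bumped to row 3. 7 starts a new row 3. The new tableau is [[1, 3, 4, 5], [6], [7]].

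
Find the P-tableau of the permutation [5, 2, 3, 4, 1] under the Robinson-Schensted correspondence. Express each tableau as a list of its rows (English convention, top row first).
P = [[1, 3, 4], [2], [5]]

Insert 5: appended to row 1. P = [[5]].
Insert 2: 2 bumps 5 from row 1; 5 starts row 2. P = [[2], [5]].
Insert 3: appended to row 1. P = [[2, 3], [5]].
Insert 4: appended to row 1. P = [[2, 3, 4], [5]].
Insert 1: 1 bumps 2 from row 1; 2 bumps 5 from row 2; 5 starts row 3. P = [[1, 3, 4], [2], [5]].

So P = [[1, 3, 4], [2], [5]].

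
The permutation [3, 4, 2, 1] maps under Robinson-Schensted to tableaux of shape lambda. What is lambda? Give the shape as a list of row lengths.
Row-insert each entry into an empty tableau.

After inserting 3: P = [[3]].
After inserting 4: P = [[3, 4]].
After inserting 2: P = [[2, 4], [3]].
After inserting 1: P = [[1, 4], [2], [3]].

The final insertion tableau P = [[1, 4], [2], [3]] has shape [2, 1, 1].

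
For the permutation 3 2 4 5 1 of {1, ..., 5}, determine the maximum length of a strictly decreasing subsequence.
3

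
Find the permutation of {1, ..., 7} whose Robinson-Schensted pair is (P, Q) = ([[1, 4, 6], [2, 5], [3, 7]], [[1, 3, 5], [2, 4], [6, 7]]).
3 2 7 5 6 1 4

Reverse the RSK construction: for i from n down to 1, find the cell of Q containing i, remove the entry at that cell from P, and reverse-bump it up through P; the value ejected from row 1 is w(i).

Step i=7: Q has 7 at row 3, column 2; remove 7 from row 3 of P and reverse-bump: 7 enters row 2 and ejects 5; 5 enters row 1 and ejects 4. So w(7) = 4. P is now [[1, 5, 6], [2, 7], [3]].
Step i=6: Q has 6 at row 3, column 1; remove 3 from row 3 of P and reverse-bump: 3 enters row 2 and ejects 2; 2 enters row 1 and ejects 1. So w(6) = 1. P is now [[2, 5, 6], [3, 7]].
Step i=5: Q has 5 at row 1, column 3; remove that cell from P, ejecting 6. So w(5) = 6. P is now [[2, 5], [3, 7]].
Step i=4: Q has 4 at row 2, column 2; remove 7 from row 2 of P and reverse-bump: 7 enters row 1 and ejects 5. So w(4) = 5. P is now [[2, 7], [3]].
Step i=3: Q has 3 at row 1, column 2; remove that cell from P, ejecting 7. So w(3) = 7. P is now [[2], [3]].
Step i=2: Q has 2 at row 2, column 1; remove 3 from row 2 of P and reverse-bump: 3 enters row 1 and ejects 2. So w(2) = 2. P is now [[3]].
Step i=1: Q has 1 at row 1, column 1; remove that cell from P, ejecting 3. So w(1) = 3. P is now [].

So w = 3 2 7 5 6 1 4.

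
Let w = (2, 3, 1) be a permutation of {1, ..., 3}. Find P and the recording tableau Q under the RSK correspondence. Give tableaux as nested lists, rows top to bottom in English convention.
P = [[1, 3], [2]], Q = [[1, 2], [3]]

Insert each entry of the permutation into P by Schensted row insertion, recording in Q the position of each new cell.

Insert 2: appended to row 1. P = [[2]].
Insert 3: appended to row 1. P = [[2, 3]].
Insert 1: 1 bumps 2 from row 1; 2 starts row 2. P = [[1, 3], [2]].

So P = [[1, 3], [2]], Q = [[1, 2], [3]].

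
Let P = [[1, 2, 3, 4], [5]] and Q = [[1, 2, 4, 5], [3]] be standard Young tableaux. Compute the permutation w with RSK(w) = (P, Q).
1 5 2 3 4

Reverse RSK: for i = n, n-1, ..., 1, locate i in Q, remove the corresponding corner cell from P, and reverse-bump its entry up through P; the value ejected from row 1 is w(i).

So w = 1 5 2 3 4.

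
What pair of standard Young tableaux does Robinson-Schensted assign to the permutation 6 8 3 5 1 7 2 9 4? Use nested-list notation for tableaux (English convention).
Insert each entry of the permutation into P by Schensted row insertion, recording in Q the position of each new cell.

Insert 6: appended to row 1. P = [[6]].
Insert 8: appended to row 1. P = [[6, 8]].
Insert 3: 3 bumps 6 from row 1; 6 starts row 2. P = [[3, 8], [6]].
Insert 5: 5 bumps 8 from row 1; 8 appends to row 2. P = [[3, 5], [6, 8]].
Insert 1: 1 bumps 3 from row 1; 3 bumps 6 from row 2; 6 starts row 3. P = [[1, 5], [3, 8], [6]].
Insert 7: appended to row 1. P = [[1, 5, 7], [3, 8], [6]].
Insert 2: 2 bumps 5 from row 1; 5 bumps 8 from row 2; 8 appends to row 3. P = [[1, 2, 7], [3, 5], [6, 8]].
Insert 9: appended to row 1. P = [[1, 2, 7, 9], [3, 5], [6, 8]].
Insert 4: 4 bumps 7 from row 1; 7 appends to row 2. P = [[1, 2, 4, 9], [3, 5, 7], [6, 8]].

So P = [[1, 2, 4, 9], [3, 5, 7], [6, 8]], Q = [[1, 2, 6, 8], [3, 4, 9], [5, 7]].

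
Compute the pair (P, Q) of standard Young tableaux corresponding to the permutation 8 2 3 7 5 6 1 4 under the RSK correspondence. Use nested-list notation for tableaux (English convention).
Insert each entry of the permutation into P by Schensted row insertion, recording in Q the position of each new cell.

Insert 8: appended to row 1. P = [[8]].
Insert 2: 2 bumps 8 from row 1; 8 starts row 2. P = [[2], [8]].
Insert 3: appended to row 1. P = [[2, 3], [8]].
Insert 7: appended to row 1. P = [[2, 3, 7], [8]].
Insert 5: 5 bumps 7 from row 1; 7 bumps 8 from row 2; 8 starts row 3. P = [[2, 3, 5], [7], [8]].
Insert 6: appended to row 1. P = [[2, 3, 5, 6], [7], [8]].
Insert 1: 1 bumps 2 from row 1; 2 bumps 7 from row 2; 7 bumps 8 from row 3; 8 starts row 4. P = [[1, 3, 5, 6], [2], [7], [8]].
Insert 4: 4 bumps 5 from row 1; 5 appends to row 2. P = [[1, 3, 4, 6], [2, 5], [7], [8]].

So P = [[1, 3, 4, 6], [2, 5], [7], [8]], Q = [[1, 3, 4, 6], [2, 8], [5], [7]].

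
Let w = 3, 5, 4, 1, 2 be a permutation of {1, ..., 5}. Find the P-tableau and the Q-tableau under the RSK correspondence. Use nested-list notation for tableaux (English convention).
P = [[1, 2], [3, 4], [5]], Q = [[1, 2], [3, 5], [4]]

Insert each entry of the permutation into P by Schensted row insertion, recording in Q the position of each new cell.

Insert 3: appended to row 1. P = [[3]].
Insert 5: appended to row 1. P = [[3, 5]].
Insert 4: 4 bumps 5 from row 1; 5 starts row 2. P = [[3, 4], [5]].
Insert 1: 1 bumps 3 from row 1; 3 bumps 5 from row 2; 5 starts row 3. P = [[1, 4], [3], [5]].
Insert 2: 2 bumps 4 from row 1; 4 appends to row 2. P = [[1, 2], [3, 4], [5]].

So P = [[1, 2], [3, 4], [5]], Q = [[1, 2], [3, 5], [4]].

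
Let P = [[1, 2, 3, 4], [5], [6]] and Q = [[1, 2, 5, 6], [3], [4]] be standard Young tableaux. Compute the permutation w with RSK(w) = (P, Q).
Reverse the RSK construction: for i from n down to 1, find the cell of Q containing i, remove the entry at that cell from P, and reverse-bump it up through P; the value ejected from row 1 is w(i).

Step i=6: Q has 6 at row 1, column 4; remove that cell from P, ejecting 4. So w(6) = 4. P is now [[1, 2, 3], [5], [6]].
Step i=5: Q has 5 at row 1, column 3; remove that cell from P, ejecting 3. So w(5) = 3. P is now [[1, 2], [5], [6]].
Step i=4: Q has 4 at row 3, column 1; remove 6 from row 3 of P and reverse-bump: 6 enters row 2 and ejects 5; 5 enters row 1 and ejects 2. So w(4) = 2. P is now [[1, 5], [6]].
Step i=3: Q has 3 at row 2, column 1; remove 6 from row 2 of P and reverse-bump: 6 enters row 1 and ejects 5. So w(3) = 5. P is now [[1, 6]].
Step i=2: Q has 2 at row 1, column 2; remove that cell from P, ejecting 6. So w(2) = 6. P is now [[1]].
Step i=1: Q has 1 at row 1, column 1; remove that cell from P, ejecting 1. So w(1) = 1. P is now [].

So w = 1 6 5 2 3 4.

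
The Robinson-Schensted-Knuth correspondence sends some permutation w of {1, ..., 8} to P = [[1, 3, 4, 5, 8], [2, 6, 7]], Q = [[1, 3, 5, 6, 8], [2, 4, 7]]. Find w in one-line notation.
2 1 6 3 4 7 5 8

Reverse the RSK construction: for i from n down to 1, find the cell of Q containing i, remove the entry at that cell from P, and reverse-bump it up through P; the value ejected from row 1 is w(i).

Step i=8: Q has 8 at row 1, column 5; remove that cell from P, ejecting 8. So w(8) = 8. P is now [[1, 3, 4, 5], [2, 6, 7]].
Step i=7: Q has 7 at row 2, column 3; remove 7 from row 2 of P and reverse-bump: 7 enters row 1 and ejects 5. So w(7) = 5. P is now [[1, 3, 4, 7], [2, 6]].
Step i=6: Q has 6 at row 1, column 4; remove that cell from P, ejecting 7. So w(6) = 7. P is now [[1, 3, 4], [2, 6]].
Step i=5: Q has 5 at row 1, column 3; remove that cell from P, ejecting 4. So w(5) = 4. P is now [[1, 3], [2, 6]].
Step i=4: Q has 4 at row 2, column 2; remove 6 from row 2 of P and reverse-bump: 6 enters row 1 and ejects 3. So w(4) = 3. P is now [[1, 6], [2]].
Step i=3: Q has 3 at row 1, column 2; remove that cell from P, ejecting 6. So w(3) = 6. P is now [[1], [2]].
Step i=2: Q has 2 at row 2, column 1; remove 2 from row 2 of P and reverse-bump: 2 enters row 1 and ejects 1. So w(2) = 1. P is now [[2]].
Step i=1: Q has 1 at row 1, column 1; remove that cell from P, ejecting 2. So w(1) = 2. P is now [].

So w = 2 1 6 3 4 7 5 8.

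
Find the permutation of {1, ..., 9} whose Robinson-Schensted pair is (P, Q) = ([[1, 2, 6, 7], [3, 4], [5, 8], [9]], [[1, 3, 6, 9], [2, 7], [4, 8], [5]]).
Reverse the RSK construction: for i from n down to 1, find the cell of Q containing i, remove the entry at that cell from P, and reverse-bump it up through P; the value ejected from row 1 is w(i).

Step i=9: Q has 9 at row 1, column 4; remove that cell from P, ejecting 7. So w(9) = 7. P is now [[1, 2, 6], [3, 4], [5, 8], [9]].
Step i=8: Q has 8 at row 3, column 2; remove 8 from row 3 of P and reverse-bump: 8 enters row 2 and ejects 4; 4 enters row 1 and ejects 2. So w(8) = 2. P is now [[1, 4, 6], [3, 8], [5], [9]].
Step i=7: Q has 7 at row 2, column 2; remove 8 from row 2 of P and reverse-bump: 8 enters row 1 and ejects 6. So w(7) = 6. P is now [[1, 4, 8], [3], [5], [9]].
Step i=6: Q has 6 at row 1, column 3; remove that cell from P, ejecting 8. So w(6) = 8. P is now [[1, 4], [3], [5], [9]].
Step i=5: Q has 5 at row 4, column 1; remove 9 from row 4 of P and reverse-bump: 9 enters row 3 and ejects 5; 5 enters row 2 and ejects 3; 3 enters row 1 and ejects 1. So w(5) = 1. P is now [[3, 4], [5], [9]].
Step i=4: Q has 4 at row 3, column 1; remove 9 from row 3 of P and reverse-bump: 9 enters row 2 and ejects 5; 5 enters row 1 and ejects 4. So w(4) = 4. P is now [[3, 5], [9]].
Step i=3: Q has 3 at row 1, column 2; remove that cell from P, ejecting 5. So w(3) = 5. P is now [[3], [9]].
Step i=2: Q has 2 at row 2, column 1; remove 9 from row 2 of P and reverse-bump: 9 enters row 1 and ejects 3. So w(2) = 3. P is now [[9]].
Step i=1: Q has 1 at row 1, column 1; remove that cell from P, ejecting 9. So w(1) = 9. P is now [].

So w = 9 3 5 4 1 8 6 2 7.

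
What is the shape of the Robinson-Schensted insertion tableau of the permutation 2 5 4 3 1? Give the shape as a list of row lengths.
Row-insert each entry into an empty tableau.

After inserting 2: P = [[2]].
After inserting 5: P = [[2, 5]].
After inserting 4: P = [[2, 4], [5]].
After inserting 3: P = [[2, 3], [4], [5]].
After inserting 1: P = [[1, 3], [2], [4], [5]].

The final insertion tableau P = [[1, 3], [2], [4], [5]] has shape [2, 1, 1, 1].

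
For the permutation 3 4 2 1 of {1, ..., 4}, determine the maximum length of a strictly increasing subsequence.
2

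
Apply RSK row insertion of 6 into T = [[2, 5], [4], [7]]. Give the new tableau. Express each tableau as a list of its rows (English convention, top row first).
[[2, 5, 6], [4], [7]]

6 is larger than every entry of row 1, so it is appended to row 1. The new tableau is [[2, 5, 6], [4], [7]].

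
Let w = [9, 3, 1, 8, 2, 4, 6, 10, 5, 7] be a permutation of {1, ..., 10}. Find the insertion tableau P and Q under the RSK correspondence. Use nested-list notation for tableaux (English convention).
P = [[1, 2, 4, 5, 7], [3, 6, 10], [8], [9]], Q = [[1, 4, 6, 7, 8], [2, 5, 10], [3], [9]]

Insert each entry of the permutation into P by Schensted row insertion, recording in Q the position of each new cell.

Insert 9: appended to row 1. P = [[9]].
Insert 3: 3 bumps 9 from row 1; 9 starts row 2. P = [[3], [9]].
Insert 1: 1 bumps 3 from row 1; 3 bumps 9 from row 2; 9 starts row 3. P = [[1], [3], [9]].
Insert 8: appended to row 1. P = [[1, 8], [3], [9]].
Insert 2: 2 bumps 8 from row 1; 8 appends to row 2. P = [[1, 2], [3, 8], [9]].
Insert 4: appended to row 1. P = [[1, 2, 4], [3, 8], [9]].
Insert 6: appended to row 1. P = [[1, 2, 4, 6], [3, 8], [9]].
Insert 10: appended to row 1. P = [[1, 2, 4, 6, 10], [3, 8], [9]].
Insert 5: 5 bumps 6 from row 1; 6 bumps 8 from row 2; 8 bumps 9 from row 3; 9 starts row 4. P = [[1, 2, 4, 5, 10], [3, 6], [8], [9]].
Insert 7: 7 bumps 10 from row 1; 10 appends to row 2. P = [[1, 2, 4, 5, 7], [3, 6, 10], [8], [9]].

So P = [[1, 2, 4, 5, 7], [3, 6, 10], [8], [9]], Q = [[1, 4, 6, 7, 8], [2, 5, 10], [3], [9]].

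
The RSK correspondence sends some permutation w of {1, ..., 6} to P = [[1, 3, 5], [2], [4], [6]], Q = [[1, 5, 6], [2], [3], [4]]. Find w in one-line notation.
Reverse RSK: for i = n, n-1, ..., 1, locate i in Q, remove the corresponding corner cell from P, and reverse-bump its entry up through P; the value ejected from row 1 is w(i).

So w = 6 4 2 1 3 5.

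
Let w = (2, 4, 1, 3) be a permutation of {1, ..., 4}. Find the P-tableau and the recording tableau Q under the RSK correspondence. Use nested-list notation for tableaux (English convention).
Insert each entry of the permutation into P by Schensted row insertion, recording in Q the position of each new cell.

Insert 2: appended to row 1. P = [[2]].
Insert 4: appended to row 1. P = [[2, 4]].
Insert 1: 1 bumps 2 from row 1; 2 starts row 2. P = [[1, 4], [2]].
Insert 3: 3 bumps 4 from row 1; 4 appends to row 2. P = [[1, 3], [2, 4]].

So P = [[1, 3], [2, 4]], Q = [[1, 2], [3, 4]].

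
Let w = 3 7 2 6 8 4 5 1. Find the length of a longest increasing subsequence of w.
3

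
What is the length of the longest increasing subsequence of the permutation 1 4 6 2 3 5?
4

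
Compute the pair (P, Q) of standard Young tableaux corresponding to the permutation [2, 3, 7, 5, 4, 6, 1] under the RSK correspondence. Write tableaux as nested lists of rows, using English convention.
Insert each entry of the permutation into P by Schensted row insertion, recording in Q the position of each new cell.

Insert 2: appended to row 1. P = [[2]].
Insert 3: appended to row 1. P = [[2, 3]].
Insert 7: appended to row 1. P = [[2, 3, 7]].
Insert 5: 5 bumps 7 from row 1; 7 starts row 2. P = [[2, 3, 5], [7]].
Insert 4: 4 bumps 5 from row 1; 5 bumps 7 from row 2; 7 starts row 3. P = [[2, 3, 4], [5], [7]].
Insert 6: appended to row 1. P = [[2, 3, 4, 6], [5], [7]].
Insert 1: 1 bumps 2 from row 1; 2 bumps 5 from row 2; 5 bumps 7 from row 3; 7 starts row 4. P = [[1, 3, 4, 6], [2], [5], [7]].

So P = [[1, 3, 4, 6], [2], [5], [7]], Q = [[1, 2, 3, 6], [4], [5], [7]].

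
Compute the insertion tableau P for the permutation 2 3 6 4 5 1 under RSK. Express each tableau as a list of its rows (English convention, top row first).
Insert 2: appended to row 1. P = [[2]].
Insert 3: appended to row 1. P = [[2, 3]].
Insert 6: appended to row 1. P = [[2, 3, 6]].
Insert 4: 4 bumps 6 from row 1; 6 starts row 2. P = [[2, 3, 4], [6]].
Insert 5: appended to row 1. P = [[2, 3, 4, 5], [6]].
Insert 1: 1 bumps 2 from row 1; 2 bumps 6 from row 2; 6 starts row 3. P = [[1, 3, 4, 5], [2], [6]].

So P = [[1, 3, 4, 5], [2], [6]].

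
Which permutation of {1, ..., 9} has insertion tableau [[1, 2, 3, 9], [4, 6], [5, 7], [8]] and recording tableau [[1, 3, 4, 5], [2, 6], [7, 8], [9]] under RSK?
Reverse the RSK construction: for i from n down to 1, find the cell of Q containing i, remove the entry at that cell from P, and reverse-bump it up through P; the value ejected from row 1 is w(i).

Step i=9: Q has 9 at row 4, column 1; remove 8 from row 4 of P and reverse-bump: 8 enters row 3 and ejects 7; 7 enters row 2 and ejects 6; 6 enters row 1 and ejects 3. So w(9) = 3. P is now [[1, 2, 6, 9], [4, 7], [5, 8]].
Step i=8: Q has 8 at row 3, column 2; remove 8 from row 3 of P and reverse-bump: 8 enters row 2 and ejects 7; 7 enters row 1 and ejects 6. So w(8) = 6. P is now [[1, 2, 7, 9], [4, 8], [5]].
Step i=7: Q has 7 at row 3, column 1; remove 5 from row 3 of P and reverse-bump: 5 enters row 2 and ejects 4; 4 enters row 1 and ejects 2. So w(7) = 2. P is now [[1, 4, 7, 9], [5, 8]].
Step i=6: Q has 6 at row 2, column 2; remove 8 from row 2 of P and reverse-bump: 8 enters row 1 and ejects 7. So w(6) = 7. P is now [[1, 4, 8, 9], [5]].
Step i=5: Q has 5 at row 1, column 4; remove that cell from P, ejecting 9. So w(5) = 9. P is now [[1, 4, 8], [5]].
Step i=4: Q has 4 at row 1, column 3; remove that cell from P, ejecting 8. So w(4) = 8. P is now [[1, 4], [5]].
Step i=3: Q has 3 at row 1, column 2; remove that cell from P, ejecting 4. So w(3) = 4. P is now [[1], [5]].
Step i=2: Q has 2 at row 2, column 1; remove 5 from row 2 of P and reverse-bump: 5 enters row 1 and ejects 1. So w(2) = 1. P is now [[5]].
Step i=1: Q has 1 at row 1, column 1; remove that cell from P, ejecting 5. So w(1) = 5. P is now [].

So w = 5 1 4 8 9 7 2 6 3.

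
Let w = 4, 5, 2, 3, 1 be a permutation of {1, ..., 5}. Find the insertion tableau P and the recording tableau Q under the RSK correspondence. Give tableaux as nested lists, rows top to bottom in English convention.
Insert each entry of the permutation into P by Schensted row insertion, recording in Q the position of each new cell.

After inserting 4: P = [[4]].
After inserting 5: P = [[4, 5]].
After inserting 2: P = [[2, 5], [4]].
After inserting 3: P = [[2, 3], [4, 5]].
After inserting 1: P = [[1, 3], [2, 5], [4]].

So P = [[1, 3], [2, 5], [4]], Q = [[1, 2], [3, 4], [5]].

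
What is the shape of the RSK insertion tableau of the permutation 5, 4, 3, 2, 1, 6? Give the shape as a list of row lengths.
RSK row insertion gives P = [[1, 6], [2], [3], [4], [5]], which has shape [2, 1, 1, 1, 1].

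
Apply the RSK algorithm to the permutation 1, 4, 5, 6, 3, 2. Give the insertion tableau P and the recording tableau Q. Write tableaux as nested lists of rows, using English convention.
P = [[1, 2, 5, 6], [3], [4]], Q = [[1, 2, 3, 4], [5], [6]]

Insert each entry of the permutation into P by Schensted row insertion, recording in Q the position of each new cell.

Insert 1: appended to row 1. P = [[1]].
Insert 4: appended to row 1. P = [[1, 4]].
Insert 5: appended to row 1. P = [[1, 4, 5]].
Insert 6: appended to row 1. P = [[1, 4, 5, 6]].
Insert 3: 3 bumps 4 from row 1; 4 starts row 2. P = [[1, 3, 5, 6], [4]].
Insert 2: 2 bumps 3 from row 1; 3 bumps 4 from row 2; 4 starts row 3. P = [[1, 2, 5, 6], [3], [4]].

So P = [[1, 2, 5, 6], [3], [4]], Q = [[1, 2, 3, 4], [5], [6]].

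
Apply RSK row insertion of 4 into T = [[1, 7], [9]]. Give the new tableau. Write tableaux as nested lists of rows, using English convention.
In row 1, 4 replaces 7 (the leftmost entry greater than 4); 7 is bumped to row 2. In row 2, 7 replaces 9 (the leftmost entry greater than 7); 9 is bumped to row 3. 9 starts a new row 3. The new tableau is [[1, 4], [7], [9]].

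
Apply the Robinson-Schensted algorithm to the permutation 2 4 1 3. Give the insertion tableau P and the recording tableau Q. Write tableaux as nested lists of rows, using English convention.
P = [[1, 3], [2, 4]], Q = [[1, 2], [3, 4]]

Insert each entry of the permutation into P by Schensted row insertion, recording in Q the position of each new cell.

Insert 2: appended to row 1. P = [[2]], Q = [[1]].
Insert 4: appended to row 1. P = [[2, 4]], Q = [[1, 2]].
Insert 1: 1 bumps 2 from row 1; 2 starts row 2. P = [[1, 4], [2]], Q = [[1, 2], [3]].
Insert 3: 3 bumps 4 from row 1; 4 appends to row 2. P = [[1, 3], [2, 4]], Q = [[1, 2], [3, 4]].

So P = [[1, 3], [2, 4]], Q = [[1, 2], [3, 4]].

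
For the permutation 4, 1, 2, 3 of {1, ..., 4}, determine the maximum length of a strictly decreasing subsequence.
2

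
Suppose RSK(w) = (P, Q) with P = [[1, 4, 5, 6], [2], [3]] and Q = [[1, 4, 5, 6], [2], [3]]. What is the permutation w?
Reverse the RSK construction: for i from n down to 1, find the cell of Q containing i, remove the entry at that cell from P, and reverse-bump it up through P; the value ejected from row 1 is w(i).

Step i=6: Q has 6 at row 1, column 4; remove that cell from P, ejecting 6. So w(6) = 6. P is now [[1, 4, 5], [2], [3]].
Step i=5: Q has 5 at row 1, column 3; remove that cell from P, ejecting 5. So w(5) = 5. P is now [[1, 4], [2], [3]].
Step i=4: Q has 4 at row 1, column 2; remove that cell from P, ejecting 4. So w(4) = 4. P is now [[1], [2], [3]].
Step i=3: Q has 3 at row 3, column 1; remove 3 from row 3 of P and reverse-bump: 3 enters row 2 and ejects 2; 2 enters row 1 and ejects 1. So w(3) = 1. P is now [[2], [3]].
Step i=2: Q has 2 at row 2, column 1; remove 3 from row 2 of P and reverse-bump: 3 enters row 1 and ejects 2. So w(2) = 2. P is now [[3]].
Step i=1: Q has 1 at row 1, column 1; remove that cell from P, ejecting 3. So w(1) = 3. P is now [].

So w = 3 2 1 4 5 6.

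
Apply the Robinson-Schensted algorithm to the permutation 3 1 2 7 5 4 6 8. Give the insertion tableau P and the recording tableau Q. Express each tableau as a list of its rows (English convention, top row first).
Insert each entry of the permutation into P by Schensted row insertion, recording in Q the position of each new cell.

Insert 3: appended to row 1. P = [[3]].
Insert 1: 1 bumps 3 from row 1; 3 starts row 2. P = [[1], [3]].
Insert 2: appended to row 1. P = [[1, 2], [3]].
Insert 7: appended to row 1. P = [[1, 2, 7], [3]].
Insert 5: 5 bumps 7 from row 1; 7 appends to row 2. P = [[1, 2, 5], [3, 7]].
Insert 4: 4 bumps 5 from row 1; 5 bumps 7 from row 2; 7 starts row 3. P = [[1, 2, 4], [3, 5], [7]].
Insert 6: appended to row 1. P = [[1, 2, 4, 6], [3, 5], [7]].
Insert 8: appended to row 1. P = [[1, 2, 4, 6, 8], [3, 5], [7]].

So P = [[1, 2, 4, 6, 8], [3, 5], [7]], Q = [[1, 3, 4, 7, 8], [2, 5], [6]].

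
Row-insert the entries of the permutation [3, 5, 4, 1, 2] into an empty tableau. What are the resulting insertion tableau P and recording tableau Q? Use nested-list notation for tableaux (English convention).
P = [[1, 2], [3, 4], [5]], Q = [[1, 2], [3, 5], [4]]

Insert each entry of the permutation into P by Schensted row insertion, recording in Q the position of each new cell.

Insert 3: appended to row 1. P = [[3]].
Insert 5: appended to row 1. P = [[3, 5]].
Insert 4: 4 bumps 5 from row 1; 5 starts row 2. P = [[3, 4], [5]].
Insert 1: 1 bumps 3 from row 1; 3 bumps 5 from row 2; 5 starts row 3. P = [[1, 4], [3], [5]].
Insert 2: 2 bumps 4 from row 1; 4 appends to row 2. P = [[1, 2], [3, 4], [5]].

So P = [[1, 2], [3, 4], [5]], Q = [[1, 2], [3, 5], [4]].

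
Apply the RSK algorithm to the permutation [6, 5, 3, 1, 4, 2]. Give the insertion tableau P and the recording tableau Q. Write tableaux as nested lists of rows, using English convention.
P = [[1, 2], [3, 4], [5], [6]], Q = [[1, 5], [2, 6], [3], [4]]

Insert each entry of the permutation into P by Schensted row insertion, recording in Q the position of each new cell.

Insert 6: appended to row 1. P = [[6]].
Insert 5: 5 bumps 6 from row 1; 6 starts row 2. P = [[5], [6]].
Insert 3: 3 bumps 5 from row 1; 5 bumps 6 from row 2; 6 starts row 3. P = [[3], [5], [6]].
Insert 1: 1 bumps 3 from row 1; 3 bumps 5 from row 2; 5 bumps 6 from row 3; 6 starts row 4. P = [[1], [3], [5], [6]].
Insert 4: appended to row 1. P = [[1, 4], [3], [5], [6]].
Insert 2: 2 bumps 4 from row 1; 4 appends to row 2. P = [[1, 2], [3, 4], [5], [6]].

So P = [[1, 2], [3, 4], [5], [6]], Q = [[1, 5], [2, 6], [3], [4]].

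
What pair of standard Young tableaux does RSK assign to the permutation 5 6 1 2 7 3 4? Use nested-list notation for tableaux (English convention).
Insert each entry of the permutation into P by Schensted row insertion, recording in Q the position of each new cell.

Insert 5: appended to row 1. P = [[5]].
Insert 6: appended to row 1. P = [[5, 6]].
Insert 1: 1 bumps 5 from row 1; 5 starts row 2. P = [[1, 6], [5]].
Insert 2: 2 bumps 6 from row 1; 6 appends to row 2. P = [[1, 2], [5, 6]].
Insert 7: appended to row 1. P = [[1, 2, 7], [5, 6]].
Insert 3: 3 bumps 7 from row 1; 7 appends to row 2. P = [[1, 2, 3], [5, 6, 7]].
Insert 4: appended to row 1. P = [[1, 2, 3, 4], [5, 6, 7]].

So P = [[1, 2, 3, 4], [5, 6, 7]], Q = [[1, 2, 5, 7], [3, 4, 6]].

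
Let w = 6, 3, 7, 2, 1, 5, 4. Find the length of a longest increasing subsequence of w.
2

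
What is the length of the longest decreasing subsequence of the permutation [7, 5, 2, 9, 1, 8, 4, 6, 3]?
4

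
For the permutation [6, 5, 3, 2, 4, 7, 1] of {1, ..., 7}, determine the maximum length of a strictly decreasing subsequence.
5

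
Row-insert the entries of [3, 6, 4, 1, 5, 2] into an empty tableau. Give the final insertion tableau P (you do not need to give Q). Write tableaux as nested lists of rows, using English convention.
P = [[1, 2, 5], [3, 4], [6]]

Insert 3: appended to row 1. P = [[3]].
Insert 6: appended to row 1. P = [[3, 6]].
Insert 4: 4 bumps 6 from row 1; 6 starts row 2. P = [[3, 4], [6]].
Insert 1: 1 bumps 3 from row 1; 3 bumps 6 from row 2; 6 starts row 3. P = [[1, 4], [3], [6]].
Insert 5: appended to row 1. P = [[1, 4, 5], [3], [6]].
Insert 2: 2 bumps 4 from row 1; 4 appends to row 2. P = [[1, 2, 5], [3, 4], [6]].

So P = [[1, 2, 5], [3, 4], [6]].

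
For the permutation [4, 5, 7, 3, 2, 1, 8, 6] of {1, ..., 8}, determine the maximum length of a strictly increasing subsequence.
4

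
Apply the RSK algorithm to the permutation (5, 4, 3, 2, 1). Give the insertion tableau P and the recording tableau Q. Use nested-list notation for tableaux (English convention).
P = [[1], [2], [3], [4], [5]], Q = [[1], [2], [3], [4], [5]]

Insert each entry of the permutation into P by Schensted row insertion, recording in Q the position of each new cell.

Insert 5: appended to row 1. P = [[5]], Q = [[1]].
Insert 4: 4 bumps 5 from row 1; 5 starts row 2. P = [[4], [5]], Q = [[1], [2]].
Insert 3: 3 bumps 4 from row 1; 4 bumps 5 from row 2; 5 starts row 3. P = [[3], [4], [5]], Q = [[1], [2], [3]].
Insert 2: 2 bumps 3 from row 1; 3 bumps 4 from row 2; 4 bumps 5 from row 3; 5 starts row 4. P = [[2], [3], [4], [5]], Q = [[1], [2], [3], [4]].
Insert 1: 1 bumps 2 from row 1; 2 bumps 3 from row 2; 3 bumps 4 from row 3; 4 bumps 5 from row 4; 5 starts row 5. P = [[1], [2], [3], [4], [5]], Q = [[1], [2], [3], [4], [5]].

So P = [[1], [2], [3], [4], [5]], Q = [[1], [2], [3], [4], [5]].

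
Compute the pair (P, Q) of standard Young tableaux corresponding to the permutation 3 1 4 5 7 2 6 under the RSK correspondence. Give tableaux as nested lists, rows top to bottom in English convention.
Insert each entry of the permutation into P by Schensted row insertion, recording in Q the position of each new cell.

Insert 3: appended to row 1. P = [[3]].
Insert 1: 1 bumps 3 from row 1; 3 starts row 2. P = [[1], [3]].
Insert 4: appended to row 1. P = [[1, 4], [3]].
Insert 5: appended to row 1. P = [[1, 4, 5], [3]].
Insert 7: appended to row 1. P = [[1, 4, 5, 7], [3]].
Insert 2: 2 bumps 4 from row 1; 4 appends to row 2. P = [[1, 2, 5, 7], [3, 4]].
Insert 6: 6 bumps 7 from row 1; 7 appends to row 2. P = [[1, 2, 5, 6], [3, 4, 7]].

So P = [[1, 2, 5, 6], [3, 4, 7]], Q = [[1, 3, 4, 5], [2, 6, 7]].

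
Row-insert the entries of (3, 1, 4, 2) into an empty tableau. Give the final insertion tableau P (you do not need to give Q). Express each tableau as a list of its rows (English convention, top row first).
P = [[1, 2], [3, 4]]

Insert 3: appended to row 1. P = [[3]].
Insert 1: 1 bumps 3 from row 1; 3 starts row 2. P = [[1], [3]].
Insert 4: appended to row 1. P = [[1, 4], [3]].
Insert 2: 2 bumps 4 from row 1; 4 appends to row 2. P = [[1, 2], [3, 4]].

So P = [[1, 2], [3, 4]].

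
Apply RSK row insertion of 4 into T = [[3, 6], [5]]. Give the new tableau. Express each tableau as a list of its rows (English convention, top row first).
In row 1, 4 replaces 6 (the leftmost entry greater than 4); 6 is bumped to row 2. 6 is appended to row 2. The new tableau is [[3, 4], [5, 6]].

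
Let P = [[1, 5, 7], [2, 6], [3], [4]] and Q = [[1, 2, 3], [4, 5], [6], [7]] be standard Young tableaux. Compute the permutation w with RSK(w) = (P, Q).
4 6 7 3 5 2 1

Reverse the RSK construction: for i from n down to 1, find the cell of Q containing i, remove the entry at that cell from P, and reverse-bump it up through P; the value ejected from row 1 is w(i).

Step i=7: Q has 7 at row 4, column 1; remove 4 from row 4 of P and reverse-bump: 4 enters row 3 and ejects 3; 3 enters row 2 and ejects 2; 2 enters row 1 and ejects 1. So w(7) = 1. P is now [[2, 5, 7], [3, 6], [4]].
Step i=6: Q has 6 at row 3, column 1; remove 4 from row 3 of P and reverse-bump: 4 enters row 2 and ejects 3; 3 enters row 1 and ejects 2. So w(6) = 2. P is now [[3, 5, 7], [4, 6]].
Step i=5: Q has 5 at row 2, column 2; remove 6 from row 2 of P and reverse-bump: 6 enters row 1 and ejects 5. So w(5) = 5. P is now [[3, 6, 7], [4]].
Step i=4: Q has 4 at row 2, column 1; remove 4 from row 2 of P and reverse-bump: 4 enters row 1 and ejects 3. So w(4) = 3. P is now [[4, 6, 7]].
Step i=3: Q has 3 at row 1, column 3; remove that cell from P, ejecting 7. So w(3) = 7. P is now [[4, 6]].
Step i=2: Q has 2 at row 1, column 2; remove that cell from P, ejecting 6. So w(2) = 6. P is now [[4]].
Step i=1: Q has 1 at row 1, column 1; remove that cell from P, ejecting 4. So w(1) = 4. P is now [].

So w = 4 6 7 3 5 2 1.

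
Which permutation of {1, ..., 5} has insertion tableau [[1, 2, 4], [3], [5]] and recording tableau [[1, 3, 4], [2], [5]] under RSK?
5 1 3 4 2

Reverse RSK: for i = n, n-1, ..., 1, locate i in Q, remove the corresponding corner cell from P, and reverse-bump its entry up through P; the value ejected from row 1 is w(i).

So w = 5 1 3 4 2.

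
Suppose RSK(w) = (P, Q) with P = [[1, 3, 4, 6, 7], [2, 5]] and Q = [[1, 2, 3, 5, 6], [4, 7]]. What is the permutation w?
Reverse the RSK construction: for i from n down to 1, find the cell of Q containing i, remove the entry at that cell from P, and reverse-bump it up through P; the value ejected from row 1 is w(i).

Step i=7: Q has 7 at row 2, column 2; remove 5 from row 2 of P and reverse-bump: 5 enters row 1 and ejects 4. So w(7) = 4. P is now [[1, 3, 5, 6, 7], [2]].
Step i=6: Q has 6 at row 1, column 5; remove that cell from P, ejecting 7. So w(6) = 7. P is now [[1, 3, 5, 6], [2]].
Step i=5: Q has 5 at row 1, column 4; remove that cell from P, ejecting 6. So w(5) = 6. P is now [[1, 3, 5], [2]].
Step i=4: Q has 4 at row 2, column 1; remove 2 from row 2 of P and reverse-bump: 2 enters row 1 and ejects 1. So w(4) = 1. P is now [[2, 3, 5]].
Step i=3: Q has 3 at row 1, column 3; remove that cell from P, ejecting 5. So w(3) = 5. P is now [[2, 3]].
Step i=2: Q has 2 at row 1, column 2; remove that cell from P, ejecting 3. So w(2) = 3. P is now [[2]].
Step i=1: Q has 1 at row 1, column 1; remove that cell from P, ejecting 2. So w(1) = 2. P is now [].

So w = 2 3 5 1 6 7 4.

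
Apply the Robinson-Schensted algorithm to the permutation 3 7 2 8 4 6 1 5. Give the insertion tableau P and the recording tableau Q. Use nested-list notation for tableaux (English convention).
Insert each entry of the permutation into P by Schensted row insertion, recording in Q the position of each new cell.

After inserting 3: P = [[3]].
After inserting 7: P = [[3, 7]].
After inserting 2: P = [[2, 7], [3]].
After inserting 8: P = [[2, 7, 8], [3]].
After inserting 4: P = [[2, 4, 8], [3, 7]].
After inserting 6: P = [[2, 4, 6], [3, 7, 8]].
After inserting 1: P = [[1, 4, 6], [2, 7, 8], [3]].
After inserting 5: P = [[1, 4, 5], [2, 6, 8], [3, 7]].

So P = [[1, 4, 5], [2, 6, 8], [3, 7]], Q = [[1, 2, 4], [3, 5, 6], [7, 8]].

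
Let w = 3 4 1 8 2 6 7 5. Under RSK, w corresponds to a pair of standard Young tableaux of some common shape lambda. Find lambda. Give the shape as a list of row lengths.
[4, 3, 1]

Row-insert each entry into an empty tableau.

After inserting 3: P = [[3]].
After inserting 4: P = [[3, 4]].
After inserting 1: P = [[1, 4], [3]].
After inserting 8: P = [[1, 4, 8], [3]].
After inserting 2: P = [[1, 2, 8], [3, 4]].
After inserting 6: P = [[1, 2, 6], [3, 4, 8]].
After inserting 7: P = [[1, 2, 6, 7], [3, 4, 8]].
After inserting 5: P = [[1, 2, 5, 7], [3, 4, 6], [8]].

The final insertion tableau P = [[1, 2, 5, 7], [3, 4, 6], [8]] has shape [4, 3, 1].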